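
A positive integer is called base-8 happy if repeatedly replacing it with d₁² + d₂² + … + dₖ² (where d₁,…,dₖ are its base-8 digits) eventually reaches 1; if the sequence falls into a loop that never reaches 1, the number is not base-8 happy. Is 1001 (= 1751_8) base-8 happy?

1001 = (1,7,5,1)_8 → 1² + 7² + 5² + 1² = 76
76 = (1,1,4)_8 → 1² + 1² + 4² = 18
18 = (2,2)_8 → 2² + 2² = 8
8 = (1,0)_8 → 1² + 0² = 1  — reached 1.

base-8 happy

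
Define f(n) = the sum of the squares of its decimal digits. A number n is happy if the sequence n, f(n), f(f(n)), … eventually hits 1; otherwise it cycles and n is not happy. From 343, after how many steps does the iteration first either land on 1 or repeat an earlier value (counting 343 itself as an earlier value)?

13

343 → 3² + 4² + 3² = 9 + 16 + 9 = 34
34 → 3² + 4² = 9 + 16 = 25
25 → 2² + 5² = 4 + 25 = 29
29 → 2² + 9² = 4 + 81 = 85
85 → 8² + 5² = 64 + 25 = 89
89 → 8² + 9² = 64 + 81 = 145
145 → 1² + 4² + 5² = 1 + 16 + 25 = 42
42 → 4² + 2² = 16 + 4 = 20
20 → 2² + 0² = 4 + 0 = 4
4 → 4² = 16
16 → 1² + 6² = 1 + 36 = 37
37 → 3² + 7² = 9 + 49 = 58
58 → 5² + 8² = 25 + 64 = 89  — 89 repeats.
That took 13 steps.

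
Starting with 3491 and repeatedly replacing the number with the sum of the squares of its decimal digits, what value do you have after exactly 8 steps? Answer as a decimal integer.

42

3491 → 107
107 → 50
50 → 25
25 → 29
29 → 85
85 → 89
89 → 145
145 → 42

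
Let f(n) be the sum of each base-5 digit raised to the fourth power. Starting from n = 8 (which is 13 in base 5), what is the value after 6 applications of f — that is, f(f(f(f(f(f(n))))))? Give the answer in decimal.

8 = (1,3)_5 → 1⁴ + 3⁴ = 82
82 = (3,1,2)_5 → 3⁴ + 1⁴ + 2⁴ = 98
98 = (3,4,3)_5 → 3⁴ + 4⁴ + 3⁴ = 418
418 = (3,1,3,3)_5 → 3⁴ + 1⁴ + 3⁴ + 3⁴ = 244
244 = (1,4,3,4)_5 → 1⁴ + 4⁴ + 3⁴ + 4⁴ = 594
594 = (4,3,3,4)_5 → 4⁴ + 3⁴ + 3⁴ + 4⁴ = 674

674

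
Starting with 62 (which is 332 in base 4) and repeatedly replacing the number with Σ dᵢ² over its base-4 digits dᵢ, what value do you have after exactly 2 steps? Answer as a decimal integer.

6

62 = (3,3,2)_4 → 3² + 3² + 2² = 22
22 = (1,1,2)_4 → 1² + 1² + 2² = 6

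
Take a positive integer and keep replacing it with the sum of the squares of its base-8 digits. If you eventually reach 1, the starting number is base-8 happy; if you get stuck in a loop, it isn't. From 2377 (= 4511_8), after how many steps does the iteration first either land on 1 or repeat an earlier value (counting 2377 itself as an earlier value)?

4

2377 = (4,5,1,1)_8 → 4² + 5² + 1² + 1² = 43
43 = (5,3)_8 → 5² + 3² = 34
34 = (4,2)_8 → 4² + 2² = 20
20 = (2,4)_8 → 2² + 4² = 20  — 20 repeats.
That took 4 steps.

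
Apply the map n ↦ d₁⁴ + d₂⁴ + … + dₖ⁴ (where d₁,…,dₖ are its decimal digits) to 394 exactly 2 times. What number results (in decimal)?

394 → 6898
6898 → 16049

16049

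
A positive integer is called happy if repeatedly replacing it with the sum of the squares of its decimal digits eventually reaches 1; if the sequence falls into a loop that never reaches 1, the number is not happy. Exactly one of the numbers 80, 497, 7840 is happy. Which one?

80: 80 → 64 → 52 → 29 → 85 → 89 → 145 → 42 → 20 → 4 → 16 → 37 → 58 → 89  — repeats 89 (not happy)
497: 497 → 146 → 53 → 34 → 25 → 29 → 85 → 89 → 145 → 42 → 20 → 4 → 16 → 37 → 58 → 89  — repeats 89 (not happy)
7840: 7840 → 129 → 86 → 100 → 1  — reaches 1 (happy)

7840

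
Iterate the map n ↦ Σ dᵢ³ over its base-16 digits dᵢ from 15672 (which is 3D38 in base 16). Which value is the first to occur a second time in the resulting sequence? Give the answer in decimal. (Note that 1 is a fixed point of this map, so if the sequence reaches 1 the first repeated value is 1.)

72

15672 = (3,13,3,8)_16 → 3³ + 13³ + 3³ + 8³ = 27 + 2197 + 27 + 512 = 2763
2763 = (10,12,11)_16 → 10³ + 12³ + 11³ = 1000 + 1728 + 1331 = 4059
4059 = (15,13,11)_16 → 15³ + 13³ + 11³ = 3375 + 2197 + 1331 = 6903
6903 = (1,10,15,7)_16 → 1³ + 10³ + 15³ + 7³ = 1 + 1000 + 3375 + 343 = 4719
4719 = (1,2,6,15)_16 → 1³ + 2³ + 6³ + 15³ = 1 + 8 + 216 + 3375 = 3600
3600 = (14,1,0)_16 → 14³ + 1³ + 0³ = 2744 + 1 + 0 = 2745
2745 = (10,11,9)_16 → 10³ + 11³ + 9³ = 1000 + 1331 + 729 = 3060
3060 = (11,15,4)_16 → 11³ + 15³ + 4³ = 1331 + 3375 + 64 = 4770
4770 = (1,2,10,2)_16 → 1³ + 2³ + 10³ + 2³ = 1 + 8 + 1000 + 8 = 1017
1017 = (3,15,9)_16 → 3³ + 15³ + 9³ = 27 + 3375 + 729 = 4131
4131 = (1,0,2,3)_16 → 1³ + 0³ + 2³ + 3³ = 1 + 0 + 8 + 27 = 36
36 = (2,4)_16 → 2³ + 4³ = 8 + 64 = 72
72 = (4,8)_16 → 4³ + 8³ = 64 + 512 = 576
576 = (2,4,0)_16 → 2³ + 4³ + 0³ = 8 + 64 + 0 = 72  — 72 already appeared earlier.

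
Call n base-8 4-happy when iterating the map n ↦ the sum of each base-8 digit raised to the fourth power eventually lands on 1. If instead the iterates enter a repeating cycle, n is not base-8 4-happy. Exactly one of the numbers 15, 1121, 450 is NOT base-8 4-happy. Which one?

15

15: 15 → 2402 → 1153 → 33 → 257 → 257  — repeats 257 (not base-8 4-happy)
1121: 1121 → 274 → 288 → 512 → 1  — reaches 1 (base-8 4-happy)
450: 450 → 2417 → 2178 → 288 → 512 → 1  — reaches 1 (base-8 4-happy)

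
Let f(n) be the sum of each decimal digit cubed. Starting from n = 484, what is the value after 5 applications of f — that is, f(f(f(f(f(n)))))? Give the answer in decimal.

55

484 → 640
640 → 280
280 → 520
520 → 133
133 → 55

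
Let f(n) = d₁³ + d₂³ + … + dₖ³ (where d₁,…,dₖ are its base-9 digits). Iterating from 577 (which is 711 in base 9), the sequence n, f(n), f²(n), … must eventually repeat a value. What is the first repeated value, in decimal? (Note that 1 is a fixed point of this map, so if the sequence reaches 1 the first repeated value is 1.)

1

577 = (7,1,1)_9 → 7³ + 1³ + 1³ = 343 + 1 + 1 = 345
345 = (4,2,3)_9 → 4³ + 2³ + 3³ = 64 + 8 + 27 = 99
99 = (1,2,0)_9 → 1³ + 2³ + 0³ = 1 + 8 + 0 = 9
9 = (1,0)_9 → 1³ + 0³ = 1 + 0 = 1  — reached the fixed point 1.
1 → 1, so 1 is the first repeated value.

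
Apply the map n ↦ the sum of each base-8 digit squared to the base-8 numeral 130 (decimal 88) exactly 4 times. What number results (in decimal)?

10

88 = (1,3,0)_8 → 1² + 3² + 0² = 10
10 = (1,2)_8 → 1² + 2² = 5
5 = (5)_8 → 5² = 25
25 = (3,1)_8 → 3² + 1² = 10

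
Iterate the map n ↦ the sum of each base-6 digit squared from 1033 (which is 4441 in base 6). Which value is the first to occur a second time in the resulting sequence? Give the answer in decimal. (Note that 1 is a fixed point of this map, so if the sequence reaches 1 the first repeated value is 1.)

1

1033 = (4,4,4,1)_6 → 4² + 4² + 4² + 1² = 49
49 = (1,2,1)_6 → 1² + 2² + 1² = 6
6 = (1,0)_6 → 1² + 0² = 1  — reached the fixed point 1.
1 → 1, so 1 is the first repeated value.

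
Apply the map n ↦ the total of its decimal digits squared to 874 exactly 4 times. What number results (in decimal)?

1

874 → 8² + 7² + 4² = 129
129 → 1² + 2² + 9² = 86
86 → 8² + 6² = 100
100 → 1² + 0² + 0² = 1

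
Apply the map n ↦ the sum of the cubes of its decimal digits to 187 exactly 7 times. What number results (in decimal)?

370

187 → 1³ + 8³ + 7³ = 856
856 → 8³ + 5³ + 6³ = 853
853 → 8³ + 5³ + 3³ = 664
664 → 6³ + 6³ + 4³ = 496
496 → 4³ + 9³ + 6³ = 1009
1009 → 1³ + 0³ + 0³ + 9³ = 730
730 → 7³ + 3³ + 0³ = 370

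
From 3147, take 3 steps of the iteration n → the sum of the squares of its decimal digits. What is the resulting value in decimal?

65

3147 → 3² + 1² + 4² + 7² = 75
75 → 7² + 5² = 74
74 → 7² + 4² = 65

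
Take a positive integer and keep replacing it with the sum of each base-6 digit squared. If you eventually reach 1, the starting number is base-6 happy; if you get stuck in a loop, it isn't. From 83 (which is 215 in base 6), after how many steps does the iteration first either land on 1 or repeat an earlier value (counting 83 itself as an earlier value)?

10

83 = (2,1,5)_6 → 2² + 1² + 5² = 4 + 1 + 25 = 30
30 = (5,0)_6 → 5² + 0² = 25 + 0 = 25
25 = (4,1)_6 → 4² + 1² = 16 + 1 = 17
17 = (2,5)_6 → 2² + 5² = 4 + 25 = 29
29 = (4,5)_6 → 4² + 5² = 16 + 25 = 41
41 = (1,0,5)_6 → 1² + 0² + 5² = 1 + 0 + 25 = 26
26 = (4,2)_6 → 4² + 2² = 16 + 4 = 20
20 = (3,2)_6 → 3² + 2² = 9 + 4 = 13
13 = (2,1)_6 → 2² + 1² = 4 + 1 = 5
5 = (5)_6 → 5² = 25  — 25 repeats.
That took 10 steps.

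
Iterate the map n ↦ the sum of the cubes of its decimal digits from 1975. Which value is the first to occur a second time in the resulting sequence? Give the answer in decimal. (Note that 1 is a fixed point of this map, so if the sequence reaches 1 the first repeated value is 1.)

1975 → 1³ + 9³ + 7³ + 5³ = 1 + 729 + 343 + 125 = 1198
1198 → 1³ + 1³ + 9³ + 8³ = 1 + 1 + 729 + 512 = 1243
1243 → 1³ + 2³ + 4³ + 3³ = 1 + 8 + 64 + 27 = 100
100 → 1³ + 0³ + 0³ = 1 + 0 + 0 = 1  — reached the fixed point 1.
1 → 1, so 1 is the first repeated value.

1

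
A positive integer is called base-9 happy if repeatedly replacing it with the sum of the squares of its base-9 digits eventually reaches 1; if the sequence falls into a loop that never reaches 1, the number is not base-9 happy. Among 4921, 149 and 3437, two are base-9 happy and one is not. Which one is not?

4921: 4921 → 157 → 81 → 1  — reaches 1 (base-9 happy)
149: 149 → 75 → 73 → 65 → 53 → 89 → 65  — repeats 65 (not base-9 happy)
3437: 3437 → 125 → 81 → 1  — reaches 1 (base-9 happy)

149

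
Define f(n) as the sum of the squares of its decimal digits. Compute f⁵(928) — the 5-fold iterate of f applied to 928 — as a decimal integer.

928 → 9² + 2² + 8² = 81 + 4 + 64 = 149
149 → 1² + 4² + 9² = 1 + 16 + 81 = 98
98 → 9² + 8² = 81 + 64 = 145
145 → 1² + 4² + 5² = 1 + 16 + 25 = 42
42 → 4² + 2² = 16 + 4 = 20

20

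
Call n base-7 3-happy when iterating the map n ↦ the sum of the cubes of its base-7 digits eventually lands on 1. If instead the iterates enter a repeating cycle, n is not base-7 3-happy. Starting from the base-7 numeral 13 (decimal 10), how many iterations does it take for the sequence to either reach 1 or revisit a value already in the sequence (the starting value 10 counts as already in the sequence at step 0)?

10 = (1,3)_7 → 1³ + 3³ = 1 + 27 = 28
28 = (4,0)_7 → 4³ + 0³ = 64 + 0 = 64
64 = (1,2,1)_7 → 1³ + 2³ + 1³ = 1 + 8 + 1 = 10  — 10 repeats.
That took 3 steps.

3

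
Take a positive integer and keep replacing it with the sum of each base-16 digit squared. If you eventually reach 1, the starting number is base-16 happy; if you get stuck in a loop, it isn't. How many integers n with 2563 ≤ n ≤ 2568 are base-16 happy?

4

2563: 2563 → 109 → 205 → 313 → 91 → 146 → 85 → 50 → 13 → 169 → 181 → 146  — not base-16 happy
2564: 2564 → 116 → 65 → 17 → 2 → 4 → 16 → 1  — base-16 happy
2565: 2565 → 125 → 218 → 269 → 170 → 200 → 208 → 169 → 181 → 146 → 85 → 50 → 13 → 169  — not base-16 happy
2566: 2566 → 136 → 128 → 64 → 16 → 1  — base-16 happy
2567: 2567 → 149 → 106 → 136 → 128 → 64 → 16 → 1  — base-16 happy
2568: 2568 → 164 → 116 → 65 → 17 → 2 → 4 → 16 → 1  — base-16 happy
base-16 happy: 2564, 2566, 2567, 2568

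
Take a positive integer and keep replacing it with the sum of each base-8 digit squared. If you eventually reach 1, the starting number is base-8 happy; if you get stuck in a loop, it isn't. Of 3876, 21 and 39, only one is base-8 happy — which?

3876: 3876 → 97 → 18 → 8 → 1  — reaches 1 (base-8 happy)
21: 21 → 29 → 34 → 20 → 20  — repeats 20 (not base-8 happy)
39: 39 → 65 → 2 → 4 → 16 → 4  — repeats 4 (not base-8 happy)

3876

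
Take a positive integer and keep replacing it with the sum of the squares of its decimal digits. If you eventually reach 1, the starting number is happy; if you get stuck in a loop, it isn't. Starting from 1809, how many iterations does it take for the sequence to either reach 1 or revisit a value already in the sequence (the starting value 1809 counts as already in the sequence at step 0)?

15

1809 → 1² + 8² + 0² + 9² = 146
146 → 1² + 4² + 6² = 53
53 → 5² + 3² = 34
34 → 3² + 4² = 25
25 → 2² + 5² = 29
29 → 2² + 9² = 85
85 → 8² + 5² = 89
89 → 8² + 9² = 145
145 → 1² + 4² + 5² = 42
42 → 4² + 2² = 20
20 → 2² + 0² = 4
4 → 4² = 16
16 → 1² + 6² = 37
37 → 3² + 7² = 58
58 → 5² + 8² = 89  — 89 repeats.
That took 15 steps.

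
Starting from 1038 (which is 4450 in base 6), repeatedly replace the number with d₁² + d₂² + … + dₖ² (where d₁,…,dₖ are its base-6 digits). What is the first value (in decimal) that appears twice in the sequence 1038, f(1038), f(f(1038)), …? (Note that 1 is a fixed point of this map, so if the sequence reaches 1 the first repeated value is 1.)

1038 = (4,4,5,0)_6 → 4² + 4² + 5² + 0² = 57
57 = (1,3,3)_6 → 1² + 3² + 3² = 19
19 = (3,1)_6 → 3² + 1² = 10
10 = (1,4)_6 → 1² + 4² = 17
17 = (2,5)_6 → 2² + 5² = 29
29 = (4,5)_6 → 4² + 5² = 41
41 = (1,0,5)_6 → 1² + 0² + 5² = 26
26 = (4,2)_6 → 4² + 2² = 20
20 = (3,2)_6 → 3² + 2² = 13
13 = (2,1)_6 → 2² + 1² = 5
5 = (5)_6 → 5² = 25
25 = (4,1)_6 → 4² + 1² = 17  — 17 already appeared earlier.

17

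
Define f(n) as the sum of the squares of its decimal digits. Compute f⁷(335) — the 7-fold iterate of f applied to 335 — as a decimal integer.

335 → 3² + 3² + 5² = 43
43 → 4² + 3² = 25
25 → 2² + 5² = 29
29 → 2² + 9² = 85
85 → 8² + 5² = 89
89 → 8² + 9² = 145
145 → 1² + 4² + 5² = 42

42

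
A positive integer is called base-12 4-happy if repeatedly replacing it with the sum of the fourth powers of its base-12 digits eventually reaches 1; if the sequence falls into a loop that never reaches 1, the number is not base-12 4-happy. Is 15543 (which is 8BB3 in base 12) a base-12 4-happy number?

not base-12 4-happy

15543 = (8,11,11,3)_12 → 8⁴ + 11⁴ + 11⁴ + 3⁴ = 33459
33459 = (1,7,4,4,3)_12 → 1⁴ + 7⁴ + 4⁴ + 4⁴ + 3⁴ = 2995
2995 = (1,8,9,7)_12 → 1⁴ + 8⁴ + 9⁴ + 7⁴ = 13059
13059 = (7,6,8,3)_12 → 7⁴ + 6⁴ + 8⁴ + 3⁴ = 7874
7874 = (4,6,8,2)_12 → 4⁴ + 6⁴ + 8⁴ + 2⁴ = 5664
5664 = (3,3,4,0)_12 → 3⁴ + 3⁴ + 4⁴ + 0⁴ = 418
418 = (2,10,10)_12 → 2⁴ + 10⁴ + 10⁴ = 20016
20016 = (11,7,0,0)_12 → 11⁴ + 7⁴ + 0⁴ + 0⁴ = 17042
17042 = (9,10,4,2)_12 → 9⁴ + 10⁴ + 4⁴ + 2⁴ = 16833
16833 = (9,8,10,9)_12 → 9⁴ + 8⁴ + 10⁴ + 9⁴ = 27218
27218 = (1,3,9,0,2)_12 → 1⁴ + 3⁴ + 9⁴ + 0⁴ + 2⁴ = 6659
6659 = (3,10,2,11)_12 → 3⁴ + 10⁴ + 2⁴ + 11⁴ = 24738
24738 = (1,2,3,9,6)_12 → 1⁴ + 2⁴ + 3⁴ + 9⁴ + 6⁴ = 7955
7955 = (4,7,2,11)_12 → 4⁴ + 7⁴ + 2⁴ + 11⁴ = 17314
17314 = (10,0,2,10)_12 → 10⁴ + 0⁴ + 2⁴ + 10⁴ = 20016  — 20016 already seen; the sequence cycles without reaching 1.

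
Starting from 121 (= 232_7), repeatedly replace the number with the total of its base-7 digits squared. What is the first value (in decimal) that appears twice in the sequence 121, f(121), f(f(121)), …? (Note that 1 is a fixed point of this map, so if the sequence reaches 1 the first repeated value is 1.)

121 = (2,3,2)_7 → 2² + 3² + 2² = 4 + 9 + 4 = 17
17 = (2,3)_7 → 2² + 3² = 4 + 9 = 13
13 = (1,6)_7 → 1² + 6² = 1 + 36 = 37
37 = (5,2)_7 → 5² + 2² = 25 + 4 = 29
29 = (4,1)_7 → 4² + 1² = 16 + 1 = 17  — 17 already appeared earlier.

17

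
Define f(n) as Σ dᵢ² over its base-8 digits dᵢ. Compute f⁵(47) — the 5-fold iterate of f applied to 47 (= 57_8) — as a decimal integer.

47 = (5,7)_8 → 5² + 7² = 25 + 49 = 74
74 = (1,1,2)_8 → 1² + 1² + 2² = 1 + 1 + 4 = 6
6 = (6)_8 → 6² = 36
36 = (4,4)_8 → 4² + 4² = 16 + 16 = 32
32 = (4,0)_8 → 4² + 0² = 16 + 0 = 16

16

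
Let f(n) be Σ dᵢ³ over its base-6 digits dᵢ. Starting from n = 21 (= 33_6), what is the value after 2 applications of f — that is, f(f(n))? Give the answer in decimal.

21 = (3,3)_6 → 3³ + 3³ = 54
54 = (1,3,0)_6 → 1³ + 3³ + 0³ = 28

28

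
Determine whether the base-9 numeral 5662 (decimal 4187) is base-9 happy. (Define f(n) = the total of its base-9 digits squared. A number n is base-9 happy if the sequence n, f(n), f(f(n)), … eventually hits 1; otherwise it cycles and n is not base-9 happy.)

4187 = (5,6,6,2)_9 → 5² + 6² + 6² + 2² = 101
101 = (1,2,2)_9 → 1² + 2² + 2² = 9
9 = (1,0)_9 → 1² + 0² = 1  — reached 1.

base-9 happy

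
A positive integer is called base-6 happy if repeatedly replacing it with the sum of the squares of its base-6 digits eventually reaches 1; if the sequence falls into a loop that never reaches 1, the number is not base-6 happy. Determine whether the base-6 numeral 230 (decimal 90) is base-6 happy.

90 = (2,3,0)_6 → 2² + 3² + 0² = 4 + 9 + 0 = 13
13 = (2,1)_6 → 2² + 1² = 4 + 1 = 5
5 = (5)_6 → 5² = 25
25 = (4,1)_6 → 4² + 1² = 16 + 1 = 17
17 = (2,5)_6 → 2² + 5² = 4 + 25 = 29
29 = (4,5)_6 → 4² + 5² = 16 + 25 = 41
41 = (1,0,5)_6 → 1² + 0² + 5² = 1 + 0 + 25 = 26
26 = (4,2)_6 → 4² + 2² = 16 + 4 = 20
20 = (3,2)_6 → 3² + 2² = 9 + 4 = 13  — 13 already seen; the sequence cycles without reaching 1.

not base-6 happy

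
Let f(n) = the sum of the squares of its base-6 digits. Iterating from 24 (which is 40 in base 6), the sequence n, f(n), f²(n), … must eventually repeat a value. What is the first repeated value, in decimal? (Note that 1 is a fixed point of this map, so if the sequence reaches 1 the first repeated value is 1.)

24 = (4,0)_6 → 4² + 0² = 16 + 0 = 16
16 = (2,4)_6 → 2² + 4² = 4 + 16 = 20
20 = (3,2)_6 → 3² + 2² = 9 + 4 = 13
13 = (2,1)_6 → 2² + 1² = 4 + 1 = 5
5 = (5)_6 → 5² = 25
25 = (4,1)_6 → 4² + 1² = 16 + 1 = 17
17 = (2,5)_6 → 2² + 5² = 4 + 25 = 29
29 = (4,5)_6 → 4² + 5² = 16 + 25 = 41
41 = (1,0,5)_6 → 1² + 0² + 5² = 1 + 0 + 25 = 26
26 = (4,2)_6 → 4² + 2² = 16 + 4 = 20  — 20 already appeared earlier.

20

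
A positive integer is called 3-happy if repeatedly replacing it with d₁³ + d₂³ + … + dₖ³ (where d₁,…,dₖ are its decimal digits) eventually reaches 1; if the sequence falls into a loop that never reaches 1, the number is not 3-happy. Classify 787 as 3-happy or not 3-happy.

3-happy

787 → 7³ + 8³ + 7³ = 343 + 512 + 343 = 1198
1198 → 1³ + 1³ + 9³ + 8³ = 1 + 1 + 729 + 512 = 1243
1243 → 1³ + 2³ + 4³ + 3³ = 1 + 8 + 64 + 27 = 100
100 → 1³ + 0³ + 0³ = 1 + 0 + 0 = 1  — reached 1.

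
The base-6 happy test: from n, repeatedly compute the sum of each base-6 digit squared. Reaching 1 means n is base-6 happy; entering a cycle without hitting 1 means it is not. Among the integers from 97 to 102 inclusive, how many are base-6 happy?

1

97: 97 → 21 → 18 → 9 → 10 → 17 → 29 → 41 → 26 → 20 → 13 → 5 → 25 → 17  (repeats 17)
98: 98 → 24 → 16 → 20 → 13 → 5 → 25 → 17 → 29 → 41 → 26 → 20  (repeats 20)
99: 99 → 29 → 41 → 26 → 20 → 13 → 5 → 25 → 17 → 29  (repeats 29)
100: 100 → 36 → 1  (reaches 1)
101: 101 → 45 → 11 → 26 → 20 → 13 → 5 → 25 → 17 → 29 → 41 → 26  (repeats 26)
102: 102 → 29 → 41 → 26 → 20 → 13 → 5 → 25 → 17 → 29  (repeats 29)
base-6 happy: 100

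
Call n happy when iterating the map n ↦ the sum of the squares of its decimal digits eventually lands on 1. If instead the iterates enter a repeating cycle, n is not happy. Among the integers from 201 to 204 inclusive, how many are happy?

1

201: 201 → 5 → 25 → 29 → 85 → 89 → 145 → 42 → 20 → 4 → 16 → 37 → 58 → 89  — not happy
202: 202 → 8 → 64 → 52 → 29 → 85 → 89 → 145 → 42 → 20 → 4 → 16 → 37 → 58 → 89  — not happy
203: 203 → 13 → 10 → 1  — happy
204: 204 → 20 → 4 → 16 → 37 → 58 → 89 → 145 → 42 → 20  — not happy
happy: 203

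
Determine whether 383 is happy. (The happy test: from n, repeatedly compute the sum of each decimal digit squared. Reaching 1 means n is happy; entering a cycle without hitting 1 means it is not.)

383 → 82
82 → 68
68 → 100
100 → 1  — reached 1.

happy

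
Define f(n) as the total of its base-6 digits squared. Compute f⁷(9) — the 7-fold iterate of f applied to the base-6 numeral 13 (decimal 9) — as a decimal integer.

13

9 = (1,3)_6 → 1² + 3² = 10
10 = (1,4)_6 → 1² + 4² = 17
17 = (2,5)_6 → 2² + 5² = 29
29 = (4,5)_6 → 4² + 5² = 41
41 = (1,0,5)_6 → 1² + 0² + 5² = 26
26 = (4,2)_6 → 4² + 2² = 20
20 = (3,2)_6 → 3² + 2² = 13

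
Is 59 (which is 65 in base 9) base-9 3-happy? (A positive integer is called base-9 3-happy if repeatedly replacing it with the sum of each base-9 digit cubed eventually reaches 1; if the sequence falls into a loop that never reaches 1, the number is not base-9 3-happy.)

59 = (6,5)_9 → 6³ + 5³ = 341
341 = (4,1,8)_9 → 4³ + 1³ + 8³ = 577
577 = (7,1,1)_9 → 7³ + 1³ + 1³ = 345
345 = (4,2,3)_9 → 4³ + 2³ + 3³ = 99
99 = (1,2,0)_9 → 1³ + 2³ + 0³ = 9
9 = (1,0)_9 → 1³ + 0³ = 1  — reached 1.

base-9 3-happy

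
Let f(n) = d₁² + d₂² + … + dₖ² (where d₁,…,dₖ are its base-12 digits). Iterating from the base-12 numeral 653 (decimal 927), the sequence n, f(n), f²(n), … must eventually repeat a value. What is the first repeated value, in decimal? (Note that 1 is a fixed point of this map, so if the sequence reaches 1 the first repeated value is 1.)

125

927 = (6,5,3)_12 → 6² + 5² + 3² = 70
70 = (5,10)_12 → 5² + 10² = 125
125 = (10,5)_12 → 10² + 5² = 125  — 125 already appeared earlier.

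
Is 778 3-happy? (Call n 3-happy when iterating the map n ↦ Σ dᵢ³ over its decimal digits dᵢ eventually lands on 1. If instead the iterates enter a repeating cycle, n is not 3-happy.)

3-happy

778 → 7³ + 7³ + 8³ = 343 + 343 + 512 = 1198
1198 → 1³ + 1³ + 9³ + 8³ = 1 + 1 + 729 + 512 = 1243
1243 → 1³ + 2³ + 4³ + 3³ = 1 + 8 + 64 + 27 = 100
100 → 1³ + 0³ + 0³ = 1 + 0 + 0 = 1  — reached 1.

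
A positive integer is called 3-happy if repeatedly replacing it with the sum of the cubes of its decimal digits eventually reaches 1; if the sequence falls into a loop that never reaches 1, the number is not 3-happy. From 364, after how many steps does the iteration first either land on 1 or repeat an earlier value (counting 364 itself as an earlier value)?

364 → 3³ + 6³ + 4³ = 307
307 → 3³ + 0³ + 7³ = 370
370 → 3³ + 7³ + 0³ = 370  — 370 repeats.
That took 3 steps.

3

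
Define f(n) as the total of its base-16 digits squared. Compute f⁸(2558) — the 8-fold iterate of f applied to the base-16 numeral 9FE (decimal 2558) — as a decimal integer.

2558 = (9,15,14)_16 → 9² + 15² + 14² = 81 + 225 + 196 = 502
502 = (1,15,6)_16 → 1² + 15² + 6² = 1 + 225 + 36 = 262
262 = (1,0,6)_16 → 1² + 0² + 6² = 1 + 0 + 36 = 37
37 = (2,5)_16 → 2² + 5² = 4 + 25 = 29
29 = (1,13)_16 → 1² + 13² = 1 + 169 = 170
170 = (10,10)_16 → 10² + 10² = 100 + 100 = 200
200 = (12,8)_16 → 12² + 8² = 144 + 64 = 208
208 = (13,0)_16 → 13² + 0² = 169 + 0 = 169

169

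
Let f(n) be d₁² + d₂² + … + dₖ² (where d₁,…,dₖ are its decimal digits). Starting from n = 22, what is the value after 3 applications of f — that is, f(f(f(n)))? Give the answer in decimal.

52

22 → 2² + 2² = 8
8 → 8² = 64
64 → 6² + 4² = 52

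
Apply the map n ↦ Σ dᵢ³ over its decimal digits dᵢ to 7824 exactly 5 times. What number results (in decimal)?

153

7824 → 7³ + 8³ + 2³ + 4³ = 927
927 → 9³ + 2³ + 7³ = 1080
1080 → 1³ + 0³ + 8³ + 0³ = 513
513 → 5³ + 1³ + 3³ = 153
153 → 1³ + 5³ + 3³ = 153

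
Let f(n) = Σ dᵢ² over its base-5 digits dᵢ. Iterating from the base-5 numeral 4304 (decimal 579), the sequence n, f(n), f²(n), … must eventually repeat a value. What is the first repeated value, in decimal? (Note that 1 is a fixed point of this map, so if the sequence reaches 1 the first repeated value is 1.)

1

579 = (4,3,0,4)_5 → 4² + 3² + 0² + 4² = 41
41 = (1,3,1)_5 → 1² + 3² + 1² = 11
11 = (2,1)_5 → 2² + 1² = 5
5 = (1,0)_5 → 1² + 0² = 1  — reached the fixed point 1.
1 → 1, so 1 is the first repeated value.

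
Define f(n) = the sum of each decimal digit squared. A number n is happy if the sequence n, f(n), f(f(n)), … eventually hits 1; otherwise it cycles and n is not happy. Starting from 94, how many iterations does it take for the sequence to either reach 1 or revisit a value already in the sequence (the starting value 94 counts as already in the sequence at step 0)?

94 → 9² + 4² = 97
97 → 9² + 7² = 130
130 → 1² + 3² + 0² = 10
10 → 1² + 0² = 1  — reached 1.
That took 4 steps.

4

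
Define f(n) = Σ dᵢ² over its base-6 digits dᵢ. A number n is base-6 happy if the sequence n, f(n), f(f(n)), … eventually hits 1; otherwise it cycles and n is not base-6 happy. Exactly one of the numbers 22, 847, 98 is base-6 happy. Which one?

847

22: 22 → 25 → 17 → 29 → 41 → 26 → 20 → 13 → 5 → 25  — repeats 25 (not base-6 happy)
847: 847 → 44 → 6 → 1  — reaches 1 (base-6 happy)
98: 98 → 24 → 16 → 20 → 13 → 5 → 25 → 17 → 29 → 41 → 26 → 20  — repeats 20 (not base-6 happy)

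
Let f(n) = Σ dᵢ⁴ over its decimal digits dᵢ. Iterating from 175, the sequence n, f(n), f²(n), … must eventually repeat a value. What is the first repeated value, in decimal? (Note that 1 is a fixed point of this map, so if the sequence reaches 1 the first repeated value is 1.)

13139

175 → 1⁴ + 7⁴ + 5⁴ = 1 + 2401 + 625 = 3027
3027 → 3⁴ + 0⁴ + 2⁴ + 7⁴ = 81 + 0 + 16 + 2401 = 2498
2498 → 2⁴ + 4⁴ + 9⁴ + 8⁴ = 16 + 256 + 6561 + 4096 = 10929
10929 → 1⁴ + 0⁴ + 9⁴ + 2⁴ + 9⁴ = 1 + 0 + 6561 + 16 + 6561 = 13139
13139 → 1⁴ + 3⁴ + 1⁴ + 3⁴ + 9⁴ = 1 + 81 + 1 + 81 + 6561 = 6725
6725 → 6⁴ + 7⁴ + 2⁴ + 5⁴ = 1296 + 2401 + 16 + 625 = 4338
4338 → 4⁴ + 3⁴ + 3⁴ + 8⁴ = 256 + 81 + 81 + 4096 = 4514
4514 → 4⁴ + 5⁴ + 1⁴ + 4⁴ = 256 + 625 + 1 + 256 = 1138
1138 → 1⁴ + 1⁴ + 3⁴ + 8⁴ = 1 + 1 + 81 + 4096 = 4179
4179 → 4⁴ + 1⁴ + 7⁴ + 9⁴ = 256 + 1 + 2401 + 6561 = 9219
9219 → 9⁴ + 2⁴ + 1⁴ + 9⁴ = 6561 + 16 + 1 + 6561 = 13139  — 13139 already appeared earlier.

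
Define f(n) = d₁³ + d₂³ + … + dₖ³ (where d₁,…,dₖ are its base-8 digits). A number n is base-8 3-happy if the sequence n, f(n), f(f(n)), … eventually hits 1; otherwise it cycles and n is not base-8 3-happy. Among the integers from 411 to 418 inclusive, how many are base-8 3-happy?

3

411: 411 → 270 → 281 → 92 → 92  (repeats 92)
412: 412 → 307 → 307  (repeats 307)
413: 413 → 368 → 341 → 258 → 72 → 2 → 8 → 1  (reaches 1)
414: 414 → 459 → 371 → 368 → 341 → 258 → 72 → 2 → 8 → 1  (reaches 1)
415: 415 → 586 → 11 → 28 → 91 → 55 → 559 → 469 → 476 → 434 → 440 → 559  (repeats 559)
416: 416 → 280 → 91 → 55 → 559 → 469 → 476 → 434 → 440 → 559  (repeats 559)
417: 417 → 281 → 92 → 92  (repeats 92)
418: 418 → 288 → 128 → 8 → 1  (reaches 1)
base-8 3-happy: 413, 414, 418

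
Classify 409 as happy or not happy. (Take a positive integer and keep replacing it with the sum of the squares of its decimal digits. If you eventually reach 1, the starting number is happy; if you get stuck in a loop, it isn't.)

409 → 4² + 0² + 9² = 16 + 0 + 81 = 97
97 → 9² + 7² = 81 + 49 = 130
130 → 1² + 3² + 0² = 1 + 9 + 0 = 10
10 → 1² + 0² = 1 + 0 = 1  — reached 1.

happy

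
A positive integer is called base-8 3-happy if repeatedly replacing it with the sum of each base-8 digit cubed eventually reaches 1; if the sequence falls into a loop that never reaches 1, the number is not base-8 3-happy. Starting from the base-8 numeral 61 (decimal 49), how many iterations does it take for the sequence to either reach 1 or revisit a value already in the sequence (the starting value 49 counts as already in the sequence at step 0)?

49 = (6,1)_8 → 6³ + 1³ = 216 + 1 = 217
217 = (3,3,1)_8 → 3³ + 3³ + 1³ = 27 + 27 + 1 = 55
55 = (6,7)_8 → 6³ + 7³ = 216 + 343 = 559
559 = (1,0,5,7)_8 → 1³ + 0³ + 5³ + 7³ = 1 + 0 + 125 + 343 = 469
469 = (7,2,5)_8 → 7³ + 2³ + 5³ = 343 + 8 + 125 = 476
476 = (7,3,4)_8 → 7³ + 3³ + 4³ = 343 + 27 + 64 = 434
434 = (6,6,2)_8 → 6³ + 6³ + 2³ = 216 + 216 + 8 = 440
440 = (6,7,0)_8 → 6³ + 7³ + 0³ = 216 + 343 + 0 = 559  — 559 repeats.
That took 8 steps.

8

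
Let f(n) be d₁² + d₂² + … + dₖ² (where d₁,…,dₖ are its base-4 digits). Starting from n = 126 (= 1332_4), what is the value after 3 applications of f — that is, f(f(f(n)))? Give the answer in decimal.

13

126 = (1,3,3,2)_4 → 23
23 = (1,1,3)_4 → 11
11 = (2,3)_4 → 13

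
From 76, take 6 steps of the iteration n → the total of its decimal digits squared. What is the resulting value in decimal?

76 → 7² + 6² = 49 + 36 = 85
85 → 8² + 5² = 64 + 25 = 89
89 → 8² + 9² = 64 + 81 = 145
145 → 1² + 4² + 5² = 1 + 16 + 25 = 42
42 → 4² + 2² = 16 + 4 = 20
20 → 2² + 0² = 4 + 0 = 4

4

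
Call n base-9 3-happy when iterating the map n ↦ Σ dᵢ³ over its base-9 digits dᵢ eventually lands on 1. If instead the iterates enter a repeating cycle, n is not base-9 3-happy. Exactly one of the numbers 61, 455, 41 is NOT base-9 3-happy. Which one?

61: 61 → 559 → 729 → 1  — reaches 1 (base-9 3-happy)
455: 455 → 375 → 405 → 125 → 577 → 345 → 99 → 9 → 1  — reaches 1 (base-9 3-happy)
41: 41 → 189 → 35 → 539 → 853 → 409 → 189  — repeats 189 (not base-9 3-happy)

41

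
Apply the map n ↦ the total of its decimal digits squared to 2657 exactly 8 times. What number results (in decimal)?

145

2657 → 2² + 6² + 5² + 7² = 114
114 → 1² + 1² + 4² = 18
18 → 1² + 8² = 65
65 → 6² + 5² = 61
61 → 6² + 1² = 37
37 → 3² + 7² = 58
58 → 5² + 8² = 89
89 → 8² + 9² = 145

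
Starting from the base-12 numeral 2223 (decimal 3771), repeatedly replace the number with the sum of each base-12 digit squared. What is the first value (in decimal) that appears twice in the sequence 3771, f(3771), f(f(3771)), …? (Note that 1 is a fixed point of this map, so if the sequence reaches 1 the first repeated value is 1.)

3771 = (2,2,2,3)_12 → 21
21 = (1,9)_12 → 82
82 = (6,10)_12 → 136
136 = (11,4)_12 → 137
137 = (11,5)_12 → 146
146 = (1,0,2)_12 → 5
5 = (5)_12 → 25
25 = (2,1)_12 → 5  — 5 already appeared earlier.

5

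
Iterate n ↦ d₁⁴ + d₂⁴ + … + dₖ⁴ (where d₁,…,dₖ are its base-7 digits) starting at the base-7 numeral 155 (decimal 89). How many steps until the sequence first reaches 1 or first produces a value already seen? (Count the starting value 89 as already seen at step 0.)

15

89 = (1,5,5)_7 → 1251
1251 = (3,4,3,5)_7 → 1043
1043 = (3,0,2,0)_7 → 97
97 = (1,6,6)_7 → 2593
2593 = (1,0,3,6,3)_7 → 1459
1459 = (4,1,5,3)_7 → 963
963 = (2,5,4,4)_7 → 1153
1153 = (3,2,3,5)_7 → 803
803 = (2,2,2,5)_7 → 673
673 = (1,6,5,1)_7 → 1923
1923 = (5,4,1,5)_7 → 1507
1507 = (4,2,5,2)_7 → 913
913 = (2,4,4,3)_7 → 609
609 = (1,5,3,0)_7 → 707
707 = (2,0,3,0)_7 → 97  — 97 repeats.
That took 15 steps.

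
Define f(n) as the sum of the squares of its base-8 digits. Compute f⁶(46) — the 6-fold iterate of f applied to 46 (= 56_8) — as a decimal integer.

16

46 = (5,6)_8 → 61
61 = (7,5)_8 → 74
74 = (1,1,2)_8 → 6
6 = (6)_8 → 36
36 = (4,4)_8 → 32
32 = (4,0)_8 → 16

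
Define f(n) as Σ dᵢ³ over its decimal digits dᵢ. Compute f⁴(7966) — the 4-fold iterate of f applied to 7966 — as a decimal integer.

370

7966 → 1504
1504 → 190
190 → 730
730 → 370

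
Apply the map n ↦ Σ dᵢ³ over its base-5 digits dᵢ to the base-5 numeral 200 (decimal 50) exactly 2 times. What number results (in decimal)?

50 = (2,0,0)_5 → 2³ + 0³ + 0³ = 8 + 0 + 0 = 8
8 = (1,3)_5 → 1³ + 3³ = 1 + 27 = 28

28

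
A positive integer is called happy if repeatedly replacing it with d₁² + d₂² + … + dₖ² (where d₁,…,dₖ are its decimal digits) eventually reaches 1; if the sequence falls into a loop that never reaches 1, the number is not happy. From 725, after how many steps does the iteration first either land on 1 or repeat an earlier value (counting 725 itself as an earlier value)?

13

725 → 7² + 2² + 5² = 49 + 4 + 25 = 78
78 → 7² + 8² = 49 + 64 = 113
113 → 1² + 1² + 3² = 1 + 1 + 9 = 11
11 → 1² + 1² = 1 + 1 = 2
2 → 2² = 4
4 → 4² = 16
16 → 1² + 6² = 1 + 36 = 37
37 → 3² + 7² = 9 + 49 = 58
58 → 5² + 8² = 25 + 64 = 89
89 → 8² + 9² = 64 + 81 = 145
145 → 1² + 4² + 5² = 1 + 16 + 25 = 42
42 → 4² + 2² = 16 + 4 = 20
20 → 2² + 0² = 4 + 0 = 4  — 4 repeats.
That took 13 steps.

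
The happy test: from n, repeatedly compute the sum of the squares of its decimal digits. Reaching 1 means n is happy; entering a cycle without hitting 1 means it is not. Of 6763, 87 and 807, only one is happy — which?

6763: 6763 → 130 → 10 → 1  — reaches 1 (happy)
87: 87 → 113 → 11 → 2 → 4 → 16 → 37 → 58 → 89 → 145 → 42 → 20 → 4  — repeats 4 (not happy)
807: 807 → 113 → 11 → 2 → 4 → 16 → 37 → 58 → 89 → 145 → 42 → 20 → 4  — repeats 4 (not happy)

6763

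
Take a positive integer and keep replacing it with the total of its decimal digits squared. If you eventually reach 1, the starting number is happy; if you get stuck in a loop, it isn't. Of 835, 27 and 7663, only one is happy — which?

835: 835 → 98 → 145 → 42 → 20 → 4 → 16 → 37 → 58 → 89 → 145  — repeats 145 (not happy)
27: 27 → 53 → 34 → 25 → 29 → 85 → 89 → 145 → 42 → 20 → 4 → 16 → 37 → 58 → 89  — repeats 89 (not happy)
7663: 7663 → 130 → 10 → 1  — reaches 1 (happy)

7663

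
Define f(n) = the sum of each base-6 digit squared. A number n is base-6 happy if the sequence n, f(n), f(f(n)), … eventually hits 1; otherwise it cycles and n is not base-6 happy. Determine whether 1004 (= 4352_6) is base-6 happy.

1004 = (4,3,5,2)_6 → 4² + 3² + 5² + 2² = 54
54 = (1,3,0)_6 → 1² + 3² + 0² = 10
10 = (1,4)_6 → 1² + 4² = 17
17 = (2,5)_6 → 2² + 5² = 29
29 = (4,5)_6 → 4² + 5² = 41
41 = (1,0,5)_6 → 1² + 0² + 5² = 26
26 = (4,2)_6 → 4² + 2² = 20
20 = (3,2)_6 → 3² + 2² = 13
13 = (2,1)_6 → 2² + 1² = 5
5 = (5)_6 → 5² = 25
25 = (4,1)_6 → 4² + 1² = 17  — 17 already seen; the sequence cycles without reaching 1.

not base-6 happy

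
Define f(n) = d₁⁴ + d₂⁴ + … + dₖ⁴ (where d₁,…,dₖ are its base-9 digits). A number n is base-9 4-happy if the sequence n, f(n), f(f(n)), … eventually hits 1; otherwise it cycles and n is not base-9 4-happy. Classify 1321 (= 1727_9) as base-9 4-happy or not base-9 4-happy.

1321 = (1,7,2,7)_9 → 1⁴ + 7⁴ + 2⁴ + 7⁴ = 4819
4819 = (6,5,4,4)_9 → 6⁴ + 5⁴ + 4⁴ + 4⁴ = 2433
2433 = (3,3,0,3)_9 → 3⁴ + 3⁴ + 0⁴ + 3⁴ = 243
243 = (3,0,0)_9 → 3⁴ + 0⁴ + 0⁴ = 81
81 = (1,0,0)_9 → 1⁴ + 0⁴ + 0⁴ = 1  — reached 1.

base-9 4-happy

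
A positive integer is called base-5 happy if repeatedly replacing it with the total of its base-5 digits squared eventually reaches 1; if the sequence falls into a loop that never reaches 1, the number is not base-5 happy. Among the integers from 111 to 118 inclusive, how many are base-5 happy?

1

111: 111 → 21 → 17 → 13 → 13  (repeats 13)
112: 112 → 24 → 32 → 6 → 2 → 4 → 16 → 10 → 4  (repeats 4)
113: 113 → 29 → 17 → 13 → 13  (repeats 13)
114: 114 → 36 → 6 → 2 → 4 → 16 → 10 → 4  (repeats 4)
115: 115 → 25 → 1  (reaches 1)
116: 116 → 26 → 2 → 4 → 16 → 10 → 4  (repeats 4)
117: 117 → 29 → 17 → 13 → 13  (repeats 13)
118: 118 → 34 → 18 → 18  (repeats 18)
base-5 happy: 115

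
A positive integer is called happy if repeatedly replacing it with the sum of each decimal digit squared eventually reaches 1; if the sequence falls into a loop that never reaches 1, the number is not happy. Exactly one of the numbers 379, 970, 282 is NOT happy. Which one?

379: 379 → 139 → 91 → 82 → 68 → 100 → 1  — reaches 1 (happy)
970: 970 → 130 → 10 → 1  — reaches 1 (happy)
282: 282 → 72 → 53 → 34 → 25 → 29 → 85 → 89 → 145 → 42 → 20 → 4 → 16 → 37 → 58 → 89  — repeats 89 (not happy)

282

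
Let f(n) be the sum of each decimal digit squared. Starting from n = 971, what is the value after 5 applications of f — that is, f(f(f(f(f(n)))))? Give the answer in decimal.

971 → 9² + 7² + 1² = 131
131 → 1² + 3² + 1² = 11
11 → 1² + 1² = 2
2 → 2² = 4
4 → 4² = 16

16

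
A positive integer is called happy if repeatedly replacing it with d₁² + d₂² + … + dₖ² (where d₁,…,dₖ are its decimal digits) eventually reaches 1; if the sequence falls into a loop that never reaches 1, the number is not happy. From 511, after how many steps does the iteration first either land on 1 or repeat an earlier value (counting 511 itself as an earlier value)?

511 → 5² + 1² + 1² = 27
27 → 2² + 7² = 53
53 → 5² + 3² = 34
34 → 3² + 4² = 25
25 → 2² + 5² = 29
29 → 2² + 9² = 85
85 → 8² + 5² = 89
89 → 8² + 9² = 145
145 → 1² + 4² + 5² = 42
42 → 4² + 2² = 20
20 → 2² + 0² = 4
4 → 4² = 16
16 → 1² + 6² = 37
37 → 3² + 7² = 58
58 → 5² + 8² = 89  — 89 repeats.
That took 15 steps.

15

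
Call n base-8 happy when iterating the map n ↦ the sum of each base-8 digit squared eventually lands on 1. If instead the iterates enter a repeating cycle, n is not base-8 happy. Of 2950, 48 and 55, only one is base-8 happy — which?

2950: 2950 → 97 → 18 → 8 → 1  — reaches 1 (base-8 happy)
48: 48 → 36 → 32 → 16 → 4 → 16  — repeats 16 (not base-8 happy)
55: 55 → 85 → 30 → 45 → 50 → 40 → 25 → 10 → 5 → 25  — repeats 25 (not base-8 happy)

2950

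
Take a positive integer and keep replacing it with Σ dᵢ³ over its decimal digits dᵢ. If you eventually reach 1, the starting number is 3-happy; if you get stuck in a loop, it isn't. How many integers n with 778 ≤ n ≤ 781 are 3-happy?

778: 778 → 1198 → 1243 → 100 → 1  — 3-happy
779: 779 → 1415 → 191 → 731 → 371 → 371  — not 3-happy
780: 780 → 855 → 762 → 567 → 684 → 792 → 1080 → 513 → 153 → 153  — not 3-happy
781: 781 → 856 → 853 → 664 → 496 → 1009 → 730 → 370 → 370  — not 3-happy
3-happy: 778

1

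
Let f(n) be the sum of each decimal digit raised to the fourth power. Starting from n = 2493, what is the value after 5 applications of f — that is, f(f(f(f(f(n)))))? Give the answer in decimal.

2493 → 6914
6914 → 8114
8114 → 4354
4354 → 1218
1218 → 4114

4114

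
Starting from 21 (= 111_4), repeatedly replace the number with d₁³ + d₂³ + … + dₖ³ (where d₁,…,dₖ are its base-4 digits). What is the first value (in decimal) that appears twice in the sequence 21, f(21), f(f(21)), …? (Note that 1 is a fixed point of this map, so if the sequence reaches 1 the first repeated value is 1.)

9

21 = (1,1,1)_4 → 1³ + 1³ + 1³ = 3
3 = (3)_4 → 3³ = 27
27 = (1,2,3)_4 → 1³ + 2³ + 3³ = 36
36 = (2,1,0)_4 → 2³ + 1³ + 0³ = 9
9 = (2,1)_4 → 2³ + 1³ = 9  — 9 already appeared earlier.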